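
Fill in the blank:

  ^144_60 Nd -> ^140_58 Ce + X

alpha particle

Conserve mass number: 144 = 140 + A, so A = 4.
Conserve atomic number: 60 = 58 + Z, so Z = 2.
A = 4 and Z = 2 is ^4_2 He — an alpha particle.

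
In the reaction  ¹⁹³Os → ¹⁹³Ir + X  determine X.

beta-minus particle

Conserve mass number: 193 = 193 + A, so A = 0.
Conserve atomic number: 76 = 77 + Z, so Z = -1.
A = 0 and Z = -1 is e⁻ — a beta-minus particle.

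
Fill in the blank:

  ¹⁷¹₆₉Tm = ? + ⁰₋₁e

Conserve mass number: 171 = A + 0, so A = 171.
Conserve atomic number: 69 = Z − 1, so Z = 70.
Z = 70 is ytterbium, so the species is ¹⁷¹₇₀Yb.

Yb-171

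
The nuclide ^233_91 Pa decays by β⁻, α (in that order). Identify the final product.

Start: (A, Z) = (233, 91).
After β⁻: (233, 92).
After α: (229, 90).
Z = 90 is thorium.

Th-229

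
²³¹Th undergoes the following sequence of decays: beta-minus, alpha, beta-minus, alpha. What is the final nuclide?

Start: (A, Z) = (231, 90).
After β⁻: (231, 91).
After α: (227, 89).
After β⁻: (227, 90).
After α: (223, 88).
Z = 88 is radium.

Ra-223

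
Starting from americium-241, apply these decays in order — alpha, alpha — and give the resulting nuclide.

Pa-233

Start: (A, Z) = (241, 95).
After α: (237, 93).
After α: (233, 91).
Z = 91 is protactinium.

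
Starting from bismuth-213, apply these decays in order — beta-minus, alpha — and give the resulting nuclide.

Start: (A, Z) = (213, 83).
After β⁻: (213, 84).
After α: (209, 82).
Z = 82 is lead.

Pb-209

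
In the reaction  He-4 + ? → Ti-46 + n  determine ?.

Conserve mass number: 4 + A = 46 + 1, so A = 43.
Conserve atomic number: 2 + Z = 22 + 0, so Z = 20.
Z = 20 is calcium, so the species is Ca-43.

Ca-43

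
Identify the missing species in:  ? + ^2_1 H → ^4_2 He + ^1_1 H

Conserve mass number: A + 2 = 4 + 1, so A = 3.
Conserve atomic number: Z + 1 = 2 + 1, so Z = 2.
Z = 2 is helium, so the species is ^3_2 He.

He-3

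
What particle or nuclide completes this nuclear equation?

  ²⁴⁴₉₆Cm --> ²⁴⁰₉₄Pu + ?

alpha particle

Conserve mass number: 244 = 240 + A, so A = 4.
Conserve atomic number: 96 = 94 + Z, so Z = 2.
A = 4 and Z = 2 is ⁴₂He — an alpha particle.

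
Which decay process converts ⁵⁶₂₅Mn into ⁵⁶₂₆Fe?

beta-minus decay

ΔA = 56 − 56 = 0; ΔZ = 26 − 25 = +1.
A is unchanged and Z rises by 1 — a neutron has become a proton (β⁻ decay).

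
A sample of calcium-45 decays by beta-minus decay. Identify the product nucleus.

Sc-45

Beta-minus decay: mass number changes by +0, atomic number by +1.
A: 45 = 45; Z: 20 + 1 = 21.
Z = 21 is scandium, so the daughter is scandium-45.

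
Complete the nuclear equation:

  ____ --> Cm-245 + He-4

Conserve mass number: A = 245 + 4, so A = 249.
Conserve atomic number: Z = 96 + 2, so Z = 98.
Z = 98 is californium, so the species is Cf-249.

Cf-249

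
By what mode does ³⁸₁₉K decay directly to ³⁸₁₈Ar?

beta-plus decay or electron capture

ΔA = 38 − 38 = 0; ΔZ = 18 − 19 = -1.
A is unchanged and Z drops by 1 — a proton has become a neutron (β⁺ emission or electron capture).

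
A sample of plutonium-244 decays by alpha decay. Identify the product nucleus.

Alpha decay: mass number changes by -4, atomic number by -2.
A: 244 − 4 = 240; Z: 94 − 2 = 92.
Z = 92 is uranium, so the daughter is uranium-240.

U-240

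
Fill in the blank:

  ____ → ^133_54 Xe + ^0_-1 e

Conserve mass number: A = 133 + 0, so A = 133.
Conserve atomic number: Z = 54 − 1, so Z = 53.
Z = 53 is iodine, so the species is ^133_53 I.

I-133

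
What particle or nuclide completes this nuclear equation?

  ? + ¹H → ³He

deuteron

Conserve mass number: A + 1 = 3, so A = 2.
Conserve atomic number: Z + 1 = 2, so Z = 1.
A = 2 and Z = 1 is ²H — a deuteron.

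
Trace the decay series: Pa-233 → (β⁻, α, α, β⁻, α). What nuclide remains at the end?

Start: (A, Z) = (233, 91).
After β⁻: (233, 92).
After α: (229, 90).
After α: (225, 88).
After β⁻: (225, 89).
After α: (221, 87).
Z = 87 is francium.

Fr-221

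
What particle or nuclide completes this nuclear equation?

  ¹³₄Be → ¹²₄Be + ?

neutron

Conserve mass number: 13 = 12 + A, so A = 1.
Conserve atomic number: 4 = 4 + Z, so Z = 0.
A = 1 and Z = 0 is ¹₀n — a neutron.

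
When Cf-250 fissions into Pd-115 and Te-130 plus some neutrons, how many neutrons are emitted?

Conserve mass number: 250 = 115 + 130 + k, so k = 250 − 245 = 5.
Check atomic number: 98 = 46 + 52 + 0 = 98. ✓

5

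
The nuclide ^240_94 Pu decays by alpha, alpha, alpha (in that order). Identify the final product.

Start: (A, Z) = (240, 94).
After α: (236, 92).
After α: (232, 90).
After α: (228, 88).
Z = 88 is radium.

Ra-228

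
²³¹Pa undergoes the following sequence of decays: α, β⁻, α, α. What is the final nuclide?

Start: (A, Z) = (231, 91).
After α: (227, 89).
After β⁻: (227, 90).
After α: (223, 88).
After α: (219, 86).
Z = 86 is radon.

Rn-219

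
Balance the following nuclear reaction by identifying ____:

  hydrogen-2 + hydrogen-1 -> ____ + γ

He-3

Conserve mass number: 2 + 1 = A + 0, so A = 3.
Conserve atomic number: 1 + 1 = Z + 0, so Z = 2.
Z = 2 is helium, so the species is helium-3.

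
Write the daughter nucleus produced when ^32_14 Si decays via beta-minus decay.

P-32

Beta-minus decay: mass number changes by +0, atomic number by +1.
A: 32 = 32; Z: 14 + 1 = 15.
Z = 15 is phosphorus, so the daughter is ^32_15 P.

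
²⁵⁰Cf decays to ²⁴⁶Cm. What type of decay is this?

ΔA = 246 − 250 = -4; ΔZ = 96 − 98 = -2.
A drops by 4 and Z drops by 2 — the signature of alpha emission.

alpha decay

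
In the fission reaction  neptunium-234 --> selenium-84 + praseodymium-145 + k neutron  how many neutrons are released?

Conserve mass number: 234 = 84 + 145 + k, so k = 234 − 229 = 5.
Check atomic number: 93 = 34 + 59 + 0 = 93. ✓

5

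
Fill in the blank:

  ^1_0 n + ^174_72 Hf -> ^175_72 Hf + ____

gamma ray

Conserve mass number: 1 + 174 = 175 + A, so A = 0.
Conserve atomic number: 0 + 72 = 72 + Z, so Z = 0.
A = 0 and Z = 0 is ^0_0 γ — a gamma ray.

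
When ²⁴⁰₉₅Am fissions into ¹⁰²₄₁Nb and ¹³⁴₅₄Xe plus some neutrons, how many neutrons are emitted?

4

Conserve mass number: 240 = 102 + 134 + k, so k = 240 − 236 = 4.
Check atomic number: 95 = 41 + 54 + 0 = 95. ✓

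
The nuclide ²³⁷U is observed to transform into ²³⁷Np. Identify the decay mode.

ΔA = 237 − 237 = 0; ΔZ = 93 − 92 = +1.
A is unchanged and Z rises by 1 — a neutron has become a proton (β⁻ decay).

beta-minus decay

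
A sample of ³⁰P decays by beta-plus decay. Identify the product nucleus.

Si-30

Beta-plus decay: mass number changes by +0, atomic number by -1.
A: 30 = 30; Z: 15 − 1 = 14.
Z = 14 is silicon, so the daughter is ³⁰Si.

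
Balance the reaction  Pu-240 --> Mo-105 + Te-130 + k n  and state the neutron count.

Conserve mass number: 240 = 105 + 130 + k, so k = 240 − 235 = 5.
Check atomic number: 94 = 42 + 52 + 0 = 94. ✓

5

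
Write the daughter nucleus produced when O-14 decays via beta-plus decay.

Beta-plus decay: mass number changes by +0, atomic number by -1.
A: 14 = 14; Z: 8 − 1 = 7.
Z = 7 is nitrogen, so the daughter is N-14.

N-14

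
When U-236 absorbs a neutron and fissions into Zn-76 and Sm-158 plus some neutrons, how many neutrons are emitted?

3

Conserve mass number: 237 = 76 + 158 + k, so k = 237 − 234 = 3.
Check atomic number: 92 = 30 + 62 + 0 = 92. ✓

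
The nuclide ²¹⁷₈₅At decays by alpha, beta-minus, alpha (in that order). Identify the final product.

Pb-209

Start: (A, Z) = (217, 85).
After α: (213, 83).
After β⁻: (213, 84).
After α: (209, 82).
Z = 82 is lead.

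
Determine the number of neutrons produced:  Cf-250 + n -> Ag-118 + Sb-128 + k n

Conserve mass number: 251 = 118 + 128 + k, so k = 251 − 246 = 5.
Check atomic number: 98 = 47 + 51 + 0 = 98. ✓

5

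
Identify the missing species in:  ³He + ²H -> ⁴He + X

proton

Conserve mass number: 3 + 2 = 4 + A, so A = 1.
Conserve atomic number: 2 + 1 = 2 + Z, so Z = 1.
A = 1 and Z = 1 is ¹H — a proton.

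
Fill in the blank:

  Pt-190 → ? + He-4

Conserve mass number: 190 = A + 4, so A = 186.
Conserve atomic number: 78 = Z + 2, so Z = 76.
Z = 76 is osmium, so the species is Os-186.

Os-186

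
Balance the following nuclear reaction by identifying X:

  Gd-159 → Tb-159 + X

beta-minus particle

Conserve mass number: 159 = 159 + A, so A = 0.
Conserve atomic number: 64 = 65 + Z, so Z = -1.
A = 0 and Z = -1 is e⁻ — a beta-minus particle.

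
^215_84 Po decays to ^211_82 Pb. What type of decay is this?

alpha decay

ΔA = 211 − 215 = -4; ΔZ = 82 − 84 = -2.
A drops by 4 and Z drops by 2 — the signature of alpha emission.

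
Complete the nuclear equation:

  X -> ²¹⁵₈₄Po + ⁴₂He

Conserve mass number: A = 215 + 4, so A = 219.
Conserve atomic number: Z = 84 + 2, so Z = 86.
Z = 86 is radon, so the species is ²¹⁹₈₆Rn.

Rn-219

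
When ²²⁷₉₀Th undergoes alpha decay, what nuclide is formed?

Alpha decay: mass number changes by -4, atomic number by -2.
A: 227 − 4 = 223; Z: 90 − 2 = 88.
Z = 88 is radium, so the daughter is ²²³₈₈Ra.

Ra-223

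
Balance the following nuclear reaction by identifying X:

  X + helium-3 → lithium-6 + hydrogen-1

Conserve mass number: A + 3 = 6 + 1, so A = 4.
Conserve atomic number: Z + 2 = 3 + 1, so Z = 2.
A = 4 and Z = 2 is helium-4 — an alpha particle.

alpha particle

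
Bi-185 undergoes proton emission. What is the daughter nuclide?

Proton emission: mass number changes by -1, atomic number by -1.
A: 185 − 1 = 184; Z: 83 − 1 = 82.
Z = 82 is lead, so the daughter is Pb-184.

Pb-184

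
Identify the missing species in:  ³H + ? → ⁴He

Conserve mass number: 3 + A = 4, so A = 1.
Conserve atomic number: 1 + Z = 2, so Z = 1.
A = 1 and Z = 1 is ¹H — a proton.

proton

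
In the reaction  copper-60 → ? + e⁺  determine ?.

Conserve mass number: 60 = A + 0, so A = 60.
Conserve atomic number: 29 = Z + 1, so Z = 28.
Z = 28 is nickel, so the species is nickel-60.

Ni-60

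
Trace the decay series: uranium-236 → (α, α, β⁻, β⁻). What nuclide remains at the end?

Start: (A, Z) = (236, 92).
After α: (232, 90).
After α: (228, 88).
After β⁻: (228, 89).
After β⁻: (228, 90).
Z = 90 is thorium.

Th-228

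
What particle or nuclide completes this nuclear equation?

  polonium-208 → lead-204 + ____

alpha particle

Conserve mass number: 208 = 204 + A, so A = 4.
Conserve atomic number: 84 = 82 + Z, so Z = 2.
A = 4 and Z = 2 is helium-4 — an alpha particle.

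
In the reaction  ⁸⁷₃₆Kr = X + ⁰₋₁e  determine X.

Rb-87

Conserve mass number: 87 = A + 0, so A = 87.
Conserve atomic number: 36 = Z − 1, so Z = 37.
Z = 37 is rubidium, so the species is ⁸⁷₃₇Rb.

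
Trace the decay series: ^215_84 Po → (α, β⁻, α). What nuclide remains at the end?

Tl-207

Start: (A, Z) = (215, 84).
After α: (211, 82).
After β⁻: (211, 83).
After α: (207, 81).
Z = 81 is thallium.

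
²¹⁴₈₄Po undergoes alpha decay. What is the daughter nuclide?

Alpha decay: mass number changes by -4, atomic number by -2.
A: 214 − 4 = 210; Z: 84 − 2 = 82.
Z = 82 is lead, so the daughter is ²¹⁰₈₂Pb.

Pb-210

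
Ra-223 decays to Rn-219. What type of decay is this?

alpha decay

ΔA = 219 − 223 = -4; ΔZ = 86 − 88 = -2.
A drops by 4 and Z drops by 2 — the signature of alpha emission.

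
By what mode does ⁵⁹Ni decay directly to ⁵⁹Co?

beta-plus decay or electron capture

ΔA = 59 − 59 = 0; ΔZ = 27 − 28 = -1.
A is unchanged and Z drops by 1 — a proton has become a neutron (β⁺ emission or electron capture).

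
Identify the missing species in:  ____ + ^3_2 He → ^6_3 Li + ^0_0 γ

triton

Conserve mass number: A + 3 = 6 + 0, so A = 3.
Conserve atomic number: Z + 2 = 3 + 0, so Z = 1.
A = 3 and Z = 1 is ^3_1 H — a triton.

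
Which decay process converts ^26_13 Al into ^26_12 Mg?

ΔA = 26 − 26 = 0; ΔZ = 12 − 13 = -1.
A is unchanged and Z drops by 1 — a proton has become a neutron (β⁺ emission or electron capture).

beta-plus decay or electron capture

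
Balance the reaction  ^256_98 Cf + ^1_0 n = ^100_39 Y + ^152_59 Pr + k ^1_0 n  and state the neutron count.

5

Conserve mass number: 257 = 100 + 152 + k, so k = 257 − 252 = 5.
Check atomic number: 98 = 39 + 59 + 0 = 98. ✓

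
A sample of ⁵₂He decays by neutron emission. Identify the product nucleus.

Neutron emission: mass number changes by -1, atomic number by +0.
A: 5 − 1 = 4; Z: 2 = 2.
Z = 2 is helium, so the daughter is ⁴₂He.

He-4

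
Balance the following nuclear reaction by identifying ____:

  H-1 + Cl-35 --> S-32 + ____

Conserve mass number: 1 + 35 = 32 + A, so A = 4.
Conserve atomic number: 1 + 17 = 16 + Z, so Z = 2.
A = 4 and Z = 2 is He-4 — an alpha particle.

alpha particle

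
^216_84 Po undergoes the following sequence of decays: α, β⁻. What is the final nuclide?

Start: (A, Z) = (216, 84).
After α: (212, 82).
After β⁻: (212, 83).
Z = 83 is bismuth.

Bi-212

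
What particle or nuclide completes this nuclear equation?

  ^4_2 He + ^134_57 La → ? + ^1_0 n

Conserve mass number: 4 + 134 = A + 1, so A = 137.
Conserve atomic number: 2 + 57 = Z + 0, so Z = 59.
Z = 59 is praseodymium, so the species is ^137_59 Pr.

Pr-137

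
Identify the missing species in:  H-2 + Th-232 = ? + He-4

Conserve mass number: 2 + 232 = A + 4, so A = 230.
Conserve atomic number: 1 + 90 = Z + 2, so Z = 89.
Z = 89 is actinium, so the species is Ac-230.

Ac-230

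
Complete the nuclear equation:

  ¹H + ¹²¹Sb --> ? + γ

Conserve mass number: 1 + 121 = A + 0, so A = 122.
Conserve atomic number: 1 + 51 = Z + 0, so Z = 52.
Z = 52 is tellurium, so the species is ¹²²Te.

Te-122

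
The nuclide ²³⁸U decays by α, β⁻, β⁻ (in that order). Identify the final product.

U-234

Start: (A, Z) = (238, 92).
After α: (234, 90).
After β⁻: (234, 91).
After β⁻: (234, 92).
Z = 92 is uranium.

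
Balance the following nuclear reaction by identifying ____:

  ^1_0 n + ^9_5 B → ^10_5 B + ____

Conserve mass number: 1 + 9 = 10 + A, so A = 0.
Conserve atomic number: 0 + 5 = 5 + Z, so Z = 0.
A = 0 and Z = 0 is ^0_0 γ — a gamma ray.

gamma ray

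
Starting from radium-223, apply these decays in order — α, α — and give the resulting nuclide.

Start: (A, Z) = (223, 88).
After α: (219, 86).
After α: (215, 84).
Z = 84 is polonium.

Po-215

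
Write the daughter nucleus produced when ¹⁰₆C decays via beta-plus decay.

B-10

Beta-plus decay: mass number changes by +0, atomic number by -1.
A: 10 = 10; Z: 6 − 1 = 5.
Z = 5 is boron, so the daughter is ¹⁰₅B.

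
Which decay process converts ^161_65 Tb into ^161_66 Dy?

ΔA = 161 − 161 = 0; ΔZ = 66 − 65 = +1.
A is unchanged and Z rises by 1 — a neutron has become a proton (β⁻ decay).

beta-minus decay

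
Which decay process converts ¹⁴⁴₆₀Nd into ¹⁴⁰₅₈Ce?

alpha decay

ΔA = 140 − 144 = -4; ΔZ = 58 − 60 = -2.
A drops by 4 and Z drops by 2 — the signature of alpha emission.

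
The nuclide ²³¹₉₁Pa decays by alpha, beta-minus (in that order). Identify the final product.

Start: (A, Z) = (231, 91).
After α: (227, 89).
After β⁻: (227, 90).
Z = 90 is thorium.

Th-227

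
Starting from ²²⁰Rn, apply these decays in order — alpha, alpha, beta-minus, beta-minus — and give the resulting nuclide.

Po-212

Start: (A, Z) = (220, 86).
After α: (216, 84).
After α: (212, 82).
After β⁻: (212, 83).
After β⁻: (212, 84).
Z = 84 is polonium.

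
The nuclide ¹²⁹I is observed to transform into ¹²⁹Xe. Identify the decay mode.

ΔA = 129 − 129 = 0; ΔZ = 54 − 53 = +1.
A is unchanged and Z rises by 1 — a neutron has become a proton (β⁻ decay).

beta-minus decay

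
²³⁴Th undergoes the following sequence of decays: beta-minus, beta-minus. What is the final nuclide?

U-234

Start: (A, Z) = (234, 90).
After β⁻: (234, 91).
After β⁻: (234, 92).
Z = 92 is uranium.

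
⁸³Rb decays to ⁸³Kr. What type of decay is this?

ΔA = 83 − 83 = 0; ΔZ = 36 − 37 = -1.
A is unchanged and Z drops by 1 — a proton has become a neutron (β⁺ emission or electron capture).

beta-plus decay or electron capture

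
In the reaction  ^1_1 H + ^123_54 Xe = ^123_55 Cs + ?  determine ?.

neutron

Conserve mass number: 1 + 123 = 123 + A, so A = 1.
Conserve atomic number: 1 + 54 = 55 + Z, so Z = 0.
A = 1 and Z = 0 is ^1_0 n — a neutron.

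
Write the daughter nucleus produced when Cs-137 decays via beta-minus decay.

Ba-137

Beta-minus decay: mass number changes by +0, atomic number by +1.
A: 137 = 137; Z: 55 + 1 = 56.
Z = 56 is barium, so the daughter is Ba-137.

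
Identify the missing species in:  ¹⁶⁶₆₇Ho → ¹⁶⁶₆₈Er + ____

beta-minus particle

Conserve mass number: 166 = 166 + A, so A = 0.
Conserve atomic number: 67 = 68 + Z, so Z = -1.
A = 0 and Z = -1 is ⁰₋₁e — a beta-minus particle.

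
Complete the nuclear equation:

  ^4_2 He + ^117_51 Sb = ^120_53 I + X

Conserve mass number: 4 + 117 = 120 + A, so A = 1.
Conserve atomic number: 2 + 51 = 53 + Z, so Z = 0.
A = 1 and Z = 0 is ^1_0 n — a neutron.

neutron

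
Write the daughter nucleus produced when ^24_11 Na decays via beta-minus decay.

Mg-24

Beta-minus decay: mass number changes by +0, atomic number by +1.
A: 24 = 24; Z: 11 + 1 = 12.
Z = 12 is magnesium, so the daughter is ^24_12 Mg.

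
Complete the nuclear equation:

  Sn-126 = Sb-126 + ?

Conserve mass number: 126 = 126 + A, so A = 0.
Conserve atomic number: 50 = 51 + Z, so Z = -1.
A = 0 and Z = -1 is e⁻ — a beta-minus particle.

beta-minus particle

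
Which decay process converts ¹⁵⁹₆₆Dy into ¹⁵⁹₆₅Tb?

ΔA = 159 − 159 = 0; ΔZ = 65 − 66 = -1.
A is unchanged and Z drops by 1 — a proton has become a neutron (β⁺ emission or electron capture).

beta-plus decay or electron capture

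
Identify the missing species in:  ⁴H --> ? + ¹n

H-3

Conserve mass number: 4 = A + 1, so A = 3.
Conserve atomic number: 1 = Z + 0, so Z = 1.
A = 3 and Z = 1 is ³H — a triton.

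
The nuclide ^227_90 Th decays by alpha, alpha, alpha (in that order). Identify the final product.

Start: (A, Z) = (227, 90).
After α: (223, 88).
After α: (219, 86).
After α: (215, 84).
Z = 84 is polonium.

Po-215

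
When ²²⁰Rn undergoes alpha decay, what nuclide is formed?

Alpha decay: mass number changes by -4, atomic number by -2.
A: 220 − 4 = 216; Z: 86 − 2 = 84.
Z = 84 is polonium, so the daughter is ²¹⁶Po.

Po-216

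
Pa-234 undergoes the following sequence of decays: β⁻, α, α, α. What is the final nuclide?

Rn-222

Start: (A, Z) = (234, 91).
After β⁻: (234, 92).
After α: (230, 90).
After α: (226, 88).
After α: (222, 86).
Z = 86 is radon.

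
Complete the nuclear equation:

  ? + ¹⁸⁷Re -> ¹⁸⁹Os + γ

deuteron

Conserve mass number: A + 187 = 189 + 0, so A = 2.
Conserve atomic number: Z + 75 = 76 + 0, so Z = 1.
A = 2 and Z = 1 is ²H — a deuteron.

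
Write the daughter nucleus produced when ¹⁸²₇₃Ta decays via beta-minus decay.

W-182

Beta-minus decay: mass number changes by +0, atomic number by +1.
A: 182 = 182; Z: 73 + 1 = 74.
Z = 74 is tungsten, so the daughter is ¹⁸²₇₄W.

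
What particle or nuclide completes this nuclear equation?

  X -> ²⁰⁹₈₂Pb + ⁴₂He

Po-213

Conserve mass number: A = 209 + 4, so A = 213.
Conserve atomic number: Z = 82 + 2, so Z = 84.
Z = 84 is polonium, so the species is ²¹³₈₄Po.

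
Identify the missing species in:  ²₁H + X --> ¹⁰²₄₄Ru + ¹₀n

Conserve mass number: 2 + A = 102 + 1, so A = 101.
Conserve atomic number: 1 + Z = 44 + 0, so Z = 43.
Z = 43 is technetium, so the species is ¹⁰¹₄₃Tc.

Tc-101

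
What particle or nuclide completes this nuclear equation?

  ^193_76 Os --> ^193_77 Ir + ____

Conserve mass number: 193 = 193 + A, so A = 0.
Conserve atomic number: 76 = 77 + Z, so Z = -1.
A = 0 and Z = -1 is ^0_-1 e — a beta-minus particle.

beta-minus particle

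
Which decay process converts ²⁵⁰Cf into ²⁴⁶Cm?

alpha decay

ΔA = 246 − 250 = -4; ΔZ = 96 − 98 = -2.
A drops by 4 and Z drops by 2 — the signature of alpha emission.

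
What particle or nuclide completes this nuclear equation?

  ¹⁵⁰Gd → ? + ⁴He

Sm-146

Conserve mass number: 150 = A + 4, so A = 146.
Conserve atomic number: 64 = Z + 2, so Z = 62.
Z = 62 is samarium, so the species is ¹⁴⁶Sm.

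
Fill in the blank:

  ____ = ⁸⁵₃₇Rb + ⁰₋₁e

Conserve mass number: A = 85 + 0, so A = 85.
Conserve atomic number: Z = 37 − 1, so Z = 36.
Z = 36 is krypton, so the species is ⁸⁵₃₆Kr.

Kr-85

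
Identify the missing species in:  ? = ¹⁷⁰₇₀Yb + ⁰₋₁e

Tm-170

Conserve mass number: A = 170 + 0, so A = 170.
Conserve atomic number: Z = 70 − 1, so Z = 69.
Z = 69 is thulium, so the species is ¹⁷⁰₆₉Tm.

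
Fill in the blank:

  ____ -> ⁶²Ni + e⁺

Conserve mass number: A = 62 + 0, so A = 62.
Conserve atomic number: Z = 28 + 1, so Z = 29.
Z = 29 is copper, so the species is ⁶²Cu.

Cu-62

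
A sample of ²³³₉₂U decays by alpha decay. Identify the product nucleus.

Th-229

Alpha decay: mass number changes by -4, atomic number by -2.
A: 233 − 4 = 229; Z: 92 − 2 = 90.
Z = 90 is thorium, so the daughter is ²²⁹₉₀Th.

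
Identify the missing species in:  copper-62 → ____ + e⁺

Ni-62

Conserve mass number: 62 = A + 0, so A = 62.
Conserve atomic number: 29 = Z + 1, so Z = 28.
Z = 28 is nickel, so the species is nickel-62.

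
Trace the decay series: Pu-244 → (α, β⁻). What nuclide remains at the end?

Start: (A, Z) = (244, 94).
After α: (240, 92).
After β⁻: (240, 93).
Z = 93 is neptunium.

Np-240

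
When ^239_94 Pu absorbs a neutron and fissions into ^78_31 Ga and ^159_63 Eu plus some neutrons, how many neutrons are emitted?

Conserve mass number: 240 = 78 + 159 + k, so k = 240 − 237 = 3.
Check atomic number: 94 = 31 + 63 + 0 = 94. ✓

3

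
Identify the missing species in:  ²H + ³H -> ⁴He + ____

neutron

Conserve mass number: 2 + 3 = 4 + A, so A = 1.
Conserve atomic number: 1 + 1 = 2 + Z, so Z = 0.
A = 1 and Z = 0 is ¹n — a neutron.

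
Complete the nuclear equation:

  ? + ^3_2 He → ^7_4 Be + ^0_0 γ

alpha particle

Conserve mass number: A + 3 = 7 + 0, so A = 4.
Conserve atomic number: Z + 2 = 4 + 0, so Z = 2.
A = 4 and Z = 2 is ^4_2 He — an alpha particle.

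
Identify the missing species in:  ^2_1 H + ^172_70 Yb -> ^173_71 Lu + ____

neutron

Conserve mass number: 2 + 172 = 173 + A, so A = 1.
Conserve atomic number: 1 + 70 = 71 + Z, so Z = 0.
A = 1 and Z = 0 is ^1_0 n — a neutron.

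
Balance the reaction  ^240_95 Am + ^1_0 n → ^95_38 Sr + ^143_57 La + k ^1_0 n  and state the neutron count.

Conserve mass number: 241 = 95 + 143 + k, so k = 241 − 238 = 3.
Check atomic number: 95 = 38 + 57 + 0 = 95. ✓

3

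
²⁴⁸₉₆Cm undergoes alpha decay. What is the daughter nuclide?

Pu-244

Alpha decay: mass number changes by -4, atomic number by -2.
A: 248 − 4 = 244; Z: 96 − 2 = 94.
Z = 94 is plutonium, so the daughter is ²⁴⁴₉₄Pu.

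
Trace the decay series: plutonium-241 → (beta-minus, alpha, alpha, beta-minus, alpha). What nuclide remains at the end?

Start: (A, Z) = (241, 94).
After β⁻: (241, 95).
After α: (237, 93).
After α: (233, 91).
After β⁻: (233, 92).
After α: (229, 90).
Z = 90 is thorium.

Th-229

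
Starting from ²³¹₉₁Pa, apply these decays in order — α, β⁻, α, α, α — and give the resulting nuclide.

Start: (A, Z) = (231, 91).
After α: (227, 89).
After β⁻: (227, 90).
After α: (223, 88).
After α: (219, 86).
After α: (215, 84).
Z = 84 is polonium.

Po-215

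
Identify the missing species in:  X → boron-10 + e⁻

Conserve mass number: A = 10 + 0, so A = 10.
Conserve atomic number: Z = 5 − 1, so Z = 4.
Z = 4 is beryllium, so the species is beryllium-10.

Be-10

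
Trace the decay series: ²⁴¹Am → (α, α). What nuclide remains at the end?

Pa-233

Start: (A, Z) = (241, 95).
After α: (237, 93).
After α: (233, 91).
Z = 91 is protactinium.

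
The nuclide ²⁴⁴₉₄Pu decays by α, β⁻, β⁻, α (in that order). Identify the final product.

Start: (A, Z) = (244, 94).
After α: (240, 92).
After β⁻: (240, 93).
After β⁻: (240, 94).
After α: (236, 92).
Z = 92 is uranium.

U-236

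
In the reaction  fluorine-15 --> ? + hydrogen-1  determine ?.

O-14

Conserve mass number: 15 = A + 1, so A = 14.
Conserve atomic number: 9 = Z + 1, so Z = 8.
Z = 8 is oxygen, so the species is oxygen-14.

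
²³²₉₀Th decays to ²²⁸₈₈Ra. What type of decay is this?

ΔA = 228 − 232 = -4; ΔZ = 88 − 90 = -2.
A drops by 4 and Z drops by 2 — the signature of alpha emission.

alpha decay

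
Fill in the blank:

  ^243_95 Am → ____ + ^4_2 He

Conserve mass number: 243 = A + 4, so A = 239.
Conserve atomic number: 95 = Z + 2, so Z = 93.
Z = 93 is neptunium, so the species is ^239_93 Np.

Np-239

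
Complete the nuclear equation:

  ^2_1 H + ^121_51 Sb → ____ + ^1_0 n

Conserve mass number: 2 + 121 = A + 1, so A = 122.
Conserve atomic number: 1 + 51 = Z + 0, so Z = 52.
Z = 52 is tellurium, so the species is ^122_52 Te.

Te-122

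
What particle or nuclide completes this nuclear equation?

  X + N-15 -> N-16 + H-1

deuteron

Conserve mass number: A + 15 = 16 + 1, so A = 2.
Conserve atomic number: Z + 7 = 7 + 1, so Z = 1.
A = 2 and Z = 1 is H-2 — a deuteron.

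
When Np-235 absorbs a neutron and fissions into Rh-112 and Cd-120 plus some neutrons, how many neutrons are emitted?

4

Conserve mass number: 236 = 112 + 120 + k, so k = 236 − 232 = 4.
Check atomic number: 93 = 45 + 48 + 0 = 93. ✓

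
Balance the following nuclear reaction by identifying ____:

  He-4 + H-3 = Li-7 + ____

Conserve mass number: 4 + 3 = 7 + A, so A = 0.
Conserve atomic number: 2 + 1 = 3 + Z, so Z = 0.
A = 0 and Z = 0 is γ — a gamma ray.

gamma ray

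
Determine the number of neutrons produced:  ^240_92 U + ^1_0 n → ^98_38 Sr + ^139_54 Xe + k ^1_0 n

Conserve mass number: 241 = 98 + 139 + k, so k = 241 − 237 = 4.
Check atomic number: 92 = 38 + 54 + 0 = 92. ✓

4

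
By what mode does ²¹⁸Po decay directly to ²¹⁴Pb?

ΔA = 214 − 218 = -4; ΔZ = 82 − 84 = -2.
A drops by 4 and Z drops by 2 — the signature of alpha emission.

alpha decay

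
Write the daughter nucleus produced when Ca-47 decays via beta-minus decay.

Beta-minus decay: mass number changes by +0, atomic number by +1.
A: 47 = 47; Z: 20 + 1 = 21.
Z = 21 is scandium, so the daughter is Sc-47.

Sc-47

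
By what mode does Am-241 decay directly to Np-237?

alpha decay

ΔA = 237 − 241 = -4; ΔZ = 93 − 95 = -2.
A drops by 4 and Z drops by 2 — the signature of alpha emission.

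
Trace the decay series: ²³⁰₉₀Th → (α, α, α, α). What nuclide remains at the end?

Start: (A, Z) = (230, 90).
After α: (226, 88).
After α: (222, 86).
After α: (218, 84).
After α: (214, 82).
Z = 82 is lead.

Pb-214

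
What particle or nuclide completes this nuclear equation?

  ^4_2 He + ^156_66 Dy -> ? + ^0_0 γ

Conserve mass number: 4 + 156 = A + 0, so A = 160.
Conserve atomic number: 2 + 66 = Z + 0, so Z = 68.
Z = 68 is erbium, so the species is ^160_68 Er.

Er-160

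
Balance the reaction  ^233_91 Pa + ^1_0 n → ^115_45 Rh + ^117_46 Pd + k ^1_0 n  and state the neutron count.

2

Conserve mass number: 234 = 115 + 117 + k, so k = 234 − 232 = 2.
Check atomic number: 91 = 45 + 46 + 0 = 91. ✓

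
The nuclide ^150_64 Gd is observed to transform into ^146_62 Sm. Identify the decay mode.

alpha decay

ΔA = 146 − 150 = -4; ΔZ = 62 − 64 = -2.
A drops by 4 and Z drops by 2 — the signature of alpha emission.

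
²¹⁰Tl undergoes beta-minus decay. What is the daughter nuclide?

Pb-210

Beta-minus decay: mass number changes by +0, atomic number by +1.
A: 210 = 210; Z: 81 + 1 = 82.
Z = 82 is lead, so the daughter is ²¹⁰Pb.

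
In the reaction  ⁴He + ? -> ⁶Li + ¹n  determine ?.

Conserve mass number: 4 + A = 6 + 1, so A = 3.
Conserve atomic number: 2 + Z = 3 + 0, so Z = 1.
A = 3 and Z = 1 is ³H — a triton.

triton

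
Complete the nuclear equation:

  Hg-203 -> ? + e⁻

Tl-203

Conserve mass number: 203 = A + 0, so A = 203.
Conserve atomic number: 80 = Z − 1, so Z = 81.
Z = 81 is thallium, so the species is Tl-203.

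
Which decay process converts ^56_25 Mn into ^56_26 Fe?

ΔA = 56 − 56 = 0; ΔZ = 26 − 25 = +1.
A is unchanged and Z rises by 1 — a neutron has become a proton (β⁻ decay).

beta-minus decay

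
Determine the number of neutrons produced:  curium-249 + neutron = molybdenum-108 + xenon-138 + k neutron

Conserve mass number: 250 = 108 + 138 + k, so k = 250 − 246 = 4.
Check atomic number: 96 = 42 + 54 + 0 = 96. ✓

4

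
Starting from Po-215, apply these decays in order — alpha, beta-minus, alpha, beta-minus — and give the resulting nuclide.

Start: (A, Z) = (215, 84).
After α: (211, 82).
After β⁻: (211, 83).
After α: (207, 81).
After β⁻: (207, 82).
Z = 82 is lead.

Pb-207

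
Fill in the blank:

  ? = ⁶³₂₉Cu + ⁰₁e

Zn-63

Conserve mass number: A = 63 + 0, so A = 63.
Conserve atomic number: Z = 29 + 1, so Z = 30.
Z = 30 is zinc, so the species is ⁶³₃₀Zn.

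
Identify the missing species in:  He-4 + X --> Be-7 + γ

Conserve mass number: 4 + A = 7 + 0, so A = 3.
Conserve atomic number: 2 + Z = 4 + 0, so Z = 2.
Z = 2 is helium, so the species is He-3.

He-3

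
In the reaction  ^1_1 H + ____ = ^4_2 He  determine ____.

Conserve mass number: 1 + A = 4, so A = 3.
Conserve atomic number: 1 + Z = 2, so Z = 1.
A = 3 and Z = 1 is ^3_1 H — a triton.

triton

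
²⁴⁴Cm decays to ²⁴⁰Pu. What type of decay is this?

ΔA = 240 − 244 = -4; ΔZ = 94 − 96 = -2.
A drops by 4 and Z drops by 2 — the signature of alpha emission.

alpha decay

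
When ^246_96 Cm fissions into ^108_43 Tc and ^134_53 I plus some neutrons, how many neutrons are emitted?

4

Conserve mass number: 246 = 108 + 134 + k, so k = 246 − 242 = 4.
Check atomic number: 96 = 43 + 53 + 0 = 96. ✓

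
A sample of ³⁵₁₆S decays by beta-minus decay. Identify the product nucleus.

Cl-35

Beta-minus decay: mass number changes by +0, atomic number by +1.
A: 35 = 35; Z: 16 + 1 = 17.
Z = 17 is chlorine, so the daughter is ³⁵₁₇Cl.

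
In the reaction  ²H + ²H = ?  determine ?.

He-4

Conserve mass number: 2 + 2 = A, so A = 4.
Conserve atomic number: 1 + 1 = Z, so Z = 2.
A = 4 and Z = 2 is ⁴He — an alpha particle.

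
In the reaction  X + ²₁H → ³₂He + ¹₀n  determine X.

Conserve mass number: A + 2 = 3 + 1, so A = 2.
Conserve atomic number: Z + 1 = 2 + 0, so Z = 1.
A = 2 and Z = 1 is ²₁H — a deuteron.

deuteron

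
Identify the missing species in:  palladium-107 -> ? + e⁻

Conserve mass number: 107 = A + 0, so A = 107.
Conserve atomic number: 46 = Z − 1, so Z = 47.
Z = 47 is silver, so the species is silver-107.

Ag-107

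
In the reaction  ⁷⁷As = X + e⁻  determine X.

Conserve mass number: 77 = A + 0, so A = 77.
Conserve atomic number: 33 = Z − 1, so Z = 34.
Z = 34 is selenium, so the species is ⁷⁷Se.

Se-77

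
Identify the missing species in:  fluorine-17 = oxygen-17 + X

positron

Conserve mass number: 17 = 17 + A, so A = 0.
Conserve atomic number: 9 = 8 + Z, so Z = 1.
A = 0 and Z = 1 is e⁺ — a positron.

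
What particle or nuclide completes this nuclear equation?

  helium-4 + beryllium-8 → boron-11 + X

proton

Conserve mass number: 4 + 8 = 11 + A, so A = 1.
Conserve atomic number: 2 + 4 = 5 + Z, so Z = 1.
A = 1 and Z = 1 is hydrogen-1 — a proton.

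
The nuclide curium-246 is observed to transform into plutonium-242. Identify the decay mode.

ΔA = 242 − 246 = -4; ΔZ = 94 − 96 = -2.
A drops by 4 and Z drops by 2 — the signature of alpha emission.

alpha decay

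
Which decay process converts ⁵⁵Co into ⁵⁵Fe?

beta-plus decay or electron capture

ΔA = 55 − 55 = 0; ΔZ = 26 − 27 = -1.
A is unchanged and Z drops by 1 — a proton has become a neutron (β⁺ emission or electron capture).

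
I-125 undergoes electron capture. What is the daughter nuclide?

Te-125

Electron capture: mass number changes by +0, atomic number by -1.
A: 125 = 125; Z: 53 − 1 = 52.
Z = 52 is tellurium, so the daughter is Te-125.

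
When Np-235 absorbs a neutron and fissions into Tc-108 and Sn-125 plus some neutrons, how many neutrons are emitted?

3

Conserve mass number: 236 = 108 + 125 + k, so k = 236 − 233 = 3.
Check atomic number: 93 = 43 + 50 + 0 = 93. ✓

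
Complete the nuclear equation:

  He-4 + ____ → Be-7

Conserve mass number: 4 + A = 7, so A = 3.
Conserve atomic number: 2 + Z = 4, so Z = 2.
Z = 2 is helium, so the species is He-3.

He-3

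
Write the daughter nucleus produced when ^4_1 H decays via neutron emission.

Neutron emission: mass number changes by -1, atomic number by +0.
A: 4 − 1 = 3; Z: 1 = 1.
Z = 1 is hydrogen, so the daughter is ^3_1 H.

H-3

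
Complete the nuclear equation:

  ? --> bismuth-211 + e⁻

Pb-211

Conserve mass number: A = 211 + 0, so A = 211.
Conserve atomic number: Z = 83 − 1, so Z = 82.
Z = 82 is lead, so the species is lead-211.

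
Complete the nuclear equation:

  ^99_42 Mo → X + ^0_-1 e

Conserve mass number: 99 = A + 0, so A = 99.
Conserve atomic number: 42 = Z − 1, so Z = 43.
Z = 43 is technetium, so the species is ^99_43 Tc.

Tc-99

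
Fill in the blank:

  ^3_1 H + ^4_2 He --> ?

Conserve mass number: 3 + 4 = A, so A = 7.
Conserve atomic number: 1 + 2 = Z, so Z = 3.
Z = 3 is lithium, so the species is ^7_3 Li.

Li-7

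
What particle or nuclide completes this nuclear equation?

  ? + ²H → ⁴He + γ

Conserve mass number: A + 2 = 4 + 0, so A = 2.
Conserve atomic number: Z + 1 = 2 + 0, so Z = 1.
A = 2 and Z = 1 is ²H — a deuteron.

deuteron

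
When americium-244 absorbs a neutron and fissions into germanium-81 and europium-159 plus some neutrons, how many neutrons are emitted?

Conserve mass number: 245 = 81 + 159 + k, so k = 245 − 240 = 5.
Check atomic number: 95 = 32 + 63 + 0 = 95. ✓

5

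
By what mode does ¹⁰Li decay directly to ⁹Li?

ΔA = 9 − 10 = -1; ΔZ = 3 − 3 = +0.
A drops by 1 with Z unchanged — a neutron was emitted.

neutron emission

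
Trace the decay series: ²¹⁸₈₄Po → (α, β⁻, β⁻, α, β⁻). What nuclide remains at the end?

Bi-210

Start: (A, Z) = (218, 84).
After α: (214, 82).
After β⁻: (214, 83).
After β⁻: (214, 84).
After α: (210, 82).
After β⁻: (210, 83).
Z = 83 is bismuth.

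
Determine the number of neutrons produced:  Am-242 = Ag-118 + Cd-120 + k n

4

Conserve mass number: 242 = 118 + 120 + k, so k = 242 − 238 = 4.
Check atomic number: 95 = 47 + 48 + 0 = 95. ✓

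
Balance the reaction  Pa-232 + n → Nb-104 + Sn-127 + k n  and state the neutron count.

Conserve mass number: 233 = 104 + 127 + k, so k = 233 − 231 = 2.
Check atomic number: 91 = 41 + 50 + 0 = 91. ✓

2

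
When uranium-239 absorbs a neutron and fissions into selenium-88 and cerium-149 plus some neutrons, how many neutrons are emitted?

Conserve mass number: 240 = 88 + 149 + k, so k = 240 − 237 = 3.
Check atomic number: 92 = 34 + 58 + 0 = 92. ✓

3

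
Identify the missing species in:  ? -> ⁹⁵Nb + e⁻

Zr-95

Conserve mass number: A = 95 + 0, so A = 95.
Conserve atomic number: Z = 41 − 1, so Z = 40.
Z = 40 is zirconium, so the species is ⁹⁵Zr.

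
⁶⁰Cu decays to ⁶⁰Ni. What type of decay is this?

beta-plus decay or electron capture

ΔA = 60 − 60 = 0; ΔZ = 28 − 29 = -1.
A is unchanged and Z drops by 1 — a proton has become a neutron (β⁺ emission or electron capture).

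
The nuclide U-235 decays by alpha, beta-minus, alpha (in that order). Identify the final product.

Ac-227

Start: (A, Z) = (235, 92).
After α: (231, 90).
After β⁻: (231, 91).
After α: (227, 89).
Z = 89 is actinium.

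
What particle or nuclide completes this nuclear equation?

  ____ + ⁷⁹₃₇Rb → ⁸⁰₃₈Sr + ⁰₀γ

Conserve mass number: A + 79 = 80 + 0, so A = 1.
Conserve atomic number: Z + 37 = 38 + 0, so Z = 1.
A = 1 and Z = 1 is ¹₁H — a proton.

proton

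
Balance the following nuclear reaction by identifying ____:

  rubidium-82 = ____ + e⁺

Kr-82

Conserve mass number: 82 = A + 0, so A = 82.
Conserve atomic number: 37 = Z + 1, so Z = 36.
Z = 36 is krypton, so the species is krypton-82.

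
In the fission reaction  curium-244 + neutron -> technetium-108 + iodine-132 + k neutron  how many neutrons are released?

5

Conserve mass number: 245 = 108 + 132 + k, so k = 245 − 240 = 5.
Check atomic number: 96 = 43 + 53 + 0 = 96. ✓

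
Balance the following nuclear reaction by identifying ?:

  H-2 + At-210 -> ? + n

Rn-211

Conserve mass number: 2 + 210 = A + 1, so A = 211.
Conserve atomic number: 1 + 85 = Z + 0, so Z = 86.
Z = 86 is radon, so the species is Rn-211.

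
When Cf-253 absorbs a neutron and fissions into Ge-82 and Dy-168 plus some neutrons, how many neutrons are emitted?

4

Conserve mass number: 254 = 82 + 168 + k, so k = 254 − 250 = 4.
Check atomic number: 98 = 32 + 66 + 0 = 98. ✓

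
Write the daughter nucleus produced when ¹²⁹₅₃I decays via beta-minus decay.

Beta-minus decay: mass number changes by +0, atomic number by +1.
A: 129 = 129; Z: 53 + 1 = 54.
Z = 54 is xenon, so the daughter is ¹²⁹₅₄Xe.

Xe-129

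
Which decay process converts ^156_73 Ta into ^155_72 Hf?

proton emission

ΔA = 155 − 156 = -1; ΔZ = 72 − 73 = -1.
A drops by 1 and Z drops by 1 — a proton was emitted.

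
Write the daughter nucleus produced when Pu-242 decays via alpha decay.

U-238

Alpha decay: mass number changes by -4, atomic number by -2.
A: 242 − 4 = 238; Z: 94 − 2 = 92.
Z = 92 is uranium, so the daughter is U-238.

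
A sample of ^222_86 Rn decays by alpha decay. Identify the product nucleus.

Alpha decay: mass number changes by -4, atomic number by -2.
A: 222 − 4 = 218; Z: 86 − 2 = 84.
Z = 84 is polonium, so the daughter is ^218_84 Po.

Po-218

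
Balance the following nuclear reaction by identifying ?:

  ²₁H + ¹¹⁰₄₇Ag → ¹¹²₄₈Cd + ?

gamma ray

Conserve mass number: 2 + 110 = 112 + A, so A = 0.
Conserve atomic number: 1 + 47 = 48 + Z, so Z = 0.
A = 0 and Z = 0 is ⁰₀γ — a gamma ray.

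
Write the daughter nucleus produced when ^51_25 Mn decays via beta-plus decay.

Beta-plus decay: mass number changes by +0, atomic number by -1.
A: 51 = 51; Z: 25 − 1 = 24.
Z = 24 is chromium, so the daughter is ^51_24 Cr.

Cr-51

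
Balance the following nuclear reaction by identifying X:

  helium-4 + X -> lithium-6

Conserve mass number: 4 + A = 6, so A = 2.
Conserve atomic number: 2 + Z = 3, so Z = 1.
A = 2 and Z = 1 is hydrogen-2 — a deuteron.

deuteron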